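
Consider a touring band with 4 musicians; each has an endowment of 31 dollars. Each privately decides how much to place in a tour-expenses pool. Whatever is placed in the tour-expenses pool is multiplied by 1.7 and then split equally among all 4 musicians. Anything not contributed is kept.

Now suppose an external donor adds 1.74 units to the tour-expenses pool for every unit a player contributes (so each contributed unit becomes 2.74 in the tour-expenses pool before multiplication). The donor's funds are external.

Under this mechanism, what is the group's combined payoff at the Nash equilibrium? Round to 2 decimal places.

Under the mechanism each unit contributed yields 1.7 × 2.74 / 4 = 1.1645 back to its contributor per unit of net cost, which exceeds 1, making full contribution the dominant choice for everyone.
At the Nash equilibrium everyone contributes 31. Group total payoff = 1.7 × 2.74 × 124 = 577.59.

577.59 dollars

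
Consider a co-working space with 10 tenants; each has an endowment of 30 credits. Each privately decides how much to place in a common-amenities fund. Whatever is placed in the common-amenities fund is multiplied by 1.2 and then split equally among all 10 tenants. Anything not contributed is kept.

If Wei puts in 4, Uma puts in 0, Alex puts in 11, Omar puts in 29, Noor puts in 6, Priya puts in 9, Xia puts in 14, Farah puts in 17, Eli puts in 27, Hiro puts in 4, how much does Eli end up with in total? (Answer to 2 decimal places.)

Total contributed: 4 + 0 + 11 + 29 + 6 + 9 + 14 + 17 + 27 + 4 = 121.
Each receives 1.2 × 121 / 10 = 14.52 from the common-amenities fund.
Eli keeps 30 − 27 = 3, so Eli's payoff is 3 + 14.52 = 17.52.

17.52 credits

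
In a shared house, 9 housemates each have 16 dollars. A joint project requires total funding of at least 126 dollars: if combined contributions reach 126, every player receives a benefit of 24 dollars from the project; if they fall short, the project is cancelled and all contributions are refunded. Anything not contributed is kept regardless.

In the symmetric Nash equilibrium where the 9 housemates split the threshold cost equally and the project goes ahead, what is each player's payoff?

Equal share of the threshold: 126/9 = 14.
At this profile no one gains by cutting their contribution: any cut drops the total below 126, the project is cancelled, contributions are refunded, and the deviator ends with 16, which is less than 16 − 14 + 24 = 26. Contributing more than 14 just wastes the excess. So contributing exactly 14 is a best response.
Each player's payoff: 16 − 14 + 24 = 26.

26 dollars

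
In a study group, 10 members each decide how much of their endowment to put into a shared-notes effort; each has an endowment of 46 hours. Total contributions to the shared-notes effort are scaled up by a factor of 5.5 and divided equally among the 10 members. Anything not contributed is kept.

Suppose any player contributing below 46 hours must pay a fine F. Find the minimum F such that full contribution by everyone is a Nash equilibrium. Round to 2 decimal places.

20.70 hours

Given the others contribute fully, the best deviation is to contribute 0 (any partial contribution still incurs the fine and gives up units whose private return 0.5500 is below 1).
Deviating from 46 to 0 saves 46 hours but forfeits the deviator's share of the drop in the shared-notes effort: 5.5/10 × 46 = 25.30.
So the deviation gain is 46 − 25.30 = 20.70, and the fine must be at least 20.70 hours to wipe it out.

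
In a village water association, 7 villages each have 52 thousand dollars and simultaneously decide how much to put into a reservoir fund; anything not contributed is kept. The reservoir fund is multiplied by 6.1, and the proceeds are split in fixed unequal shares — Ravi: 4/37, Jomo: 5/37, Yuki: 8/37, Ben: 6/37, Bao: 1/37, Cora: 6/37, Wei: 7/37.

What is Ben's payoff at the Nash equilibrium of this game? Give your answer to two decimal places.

A player with share s gets back 6.1·s per unit contributed, so full contribution is dominant for anyone with s > 1/6.1 = 0.1639 and zero contribution is dominant for anyone below.
Yuki and Wei clear that bar, contributing 52 each; the remaining 5 contribute 0. Total contributed: 104.
Ben keeps 52 and receives 6.1 × 104 × 6/37 = 102.88 from the reservoir fund, for a payoff of 154.88.

154.88 thousand dollars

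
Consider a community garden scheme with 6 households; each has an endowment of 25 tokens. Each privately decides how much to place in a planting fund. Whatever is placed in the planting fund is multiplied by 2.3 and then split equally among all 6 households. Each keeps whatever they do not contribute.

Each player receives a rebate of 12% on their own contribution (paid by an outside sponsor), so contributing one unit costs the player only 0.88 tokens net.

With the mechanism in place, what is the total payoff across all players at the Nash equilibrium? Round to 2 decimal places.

The effective private return is (2.3/6) / 0.88 = 0.4356, which is still under 1, so the mechanism doesn't change anyone's dominant strategy: zero contribution.
At the Nash equilibrium no one contributes; group total payoff = 6 × 25 = 150.

150.00 tokens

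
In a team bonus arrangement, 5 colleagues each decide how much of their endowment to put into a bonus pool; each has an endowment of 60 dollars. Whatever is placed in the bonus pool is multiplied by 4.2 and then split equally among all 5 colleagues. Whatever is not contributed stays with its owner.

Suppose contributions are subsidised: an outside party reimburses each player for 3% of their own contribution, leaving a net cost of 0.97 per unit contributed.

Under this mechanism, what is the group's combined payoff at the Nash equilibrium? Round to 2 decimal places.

The effective private return is (4.2/5) / 0.97 = 0.8660, which is still under 1, so the mechanism doesn't change anyone's dominant strategy: zero contribution.
At the Nash equilibrium no one contributes; group total payoff = 5 × 60 = 300.

300.00 dollars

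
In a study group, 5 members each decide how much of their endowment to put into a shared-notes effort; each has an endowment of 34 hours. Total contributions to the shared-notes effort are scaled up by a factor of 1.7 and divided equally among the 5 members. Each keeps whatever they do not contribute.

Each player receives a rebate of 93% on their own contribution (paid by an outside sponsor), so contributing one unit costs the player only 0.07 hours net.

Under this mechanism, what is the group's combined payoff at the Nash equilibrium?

447.10 hours

With the mechanism, a contributed unit returns (1.7/5) / 0.07 = 4.8571 per unit of net cost to the contributor — now above 1 — so contributing fully is weakly dominant for every player.
At the Nash equilibrium everyone contributes 34. Group total payoff = 5 × (34 × 0.93 + 1.7 × 34) = 447.10.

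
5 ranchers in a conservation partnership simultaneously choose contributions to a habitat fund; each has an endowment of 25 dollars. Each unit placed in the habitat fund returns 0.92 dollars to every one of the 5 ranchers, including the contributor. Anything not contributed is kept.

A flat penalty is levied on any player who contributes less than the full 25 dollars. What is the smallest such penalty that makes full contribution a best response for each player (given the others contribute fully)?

2.00 dollars

Given the others contribute fully, the best deviation is to contribute 0 (any partial contribution still incurs the fine and gives up units whose private return 0.92 is below 1).
Deviating from 25 to 0 saves 25 dollars but forfeits the deviator's share of the drop in the habitat fund: 0.92 × 25 = 23.00.
So the deviation gain is 25 − 23.00 = 2.00, and the fine must be at least 2.00 dollars to wipe it out.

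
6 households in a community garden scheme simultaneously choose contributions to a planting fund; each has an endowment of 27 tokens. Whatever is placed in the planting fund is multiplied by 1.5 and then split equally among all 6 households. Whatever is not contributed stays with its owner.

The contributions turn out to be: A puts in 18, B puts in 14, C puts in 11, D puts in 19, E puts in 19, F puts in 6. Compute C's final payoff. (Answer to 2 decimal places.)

Total contributed: 18 + 14 + 11 + 19 + 19 + 6 = 87.
Each receives 1.5 × 87 / 6 = 21.75 from the planting fund.
C keeps 27 − 11 = 16, so C's payoff is 16 + 21.75 = 37.75.

37.75 tokens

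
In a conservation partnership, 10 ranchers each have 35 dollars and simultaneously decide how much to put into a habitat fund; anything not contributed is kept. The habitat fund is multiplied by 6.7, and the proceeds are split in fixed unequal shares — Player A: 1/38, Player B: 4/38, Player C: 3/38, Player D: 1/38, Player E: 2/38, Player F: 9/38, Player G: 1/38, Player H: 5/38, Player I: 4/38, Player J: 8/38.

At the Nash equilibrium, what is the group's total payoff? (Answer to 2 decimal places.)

Player j's private return per contributed unit is 6.7 × (j's share). Contributing is weakly dominant for j when that share is at least 1/6.7 = 0.1493, and contributing 0 is dominant otherwise.
Player F and Player J are above the threshold, contributing 35 each; the remaining 8 contribute 0. Total contributed: 70.
The habitat fund pays out 6.7 × 70 = 469.00 in total (split across the unequal shares, but the aggregate is all that matters for the group sum).
The 8 free-riders keep 35 each, adding 280. Group total = 280 + 469.00 = 749.00.

749.00 dollars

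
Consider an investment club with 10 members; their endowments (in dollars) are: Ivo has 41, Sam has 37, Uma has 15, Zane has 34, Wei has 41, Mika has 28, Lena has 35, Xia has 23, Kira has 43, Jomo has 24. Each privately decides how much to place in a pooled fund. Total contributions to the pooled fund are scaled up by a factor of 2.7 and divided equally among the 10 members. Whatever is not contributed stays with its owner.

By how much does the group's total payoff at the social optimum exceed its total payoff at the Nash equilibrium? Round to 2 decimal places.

545.70 dollars

The private return per contributed unit is 2.7/10 = 0.2700 < 1 for every player regardless of endowment, so the Nash equilibrium is zero contribution and the group total is Σ E_j = 41 + 37 + 15 + 34 + 41 + 28 + 35 + 23 + 43 + 24 = 321.
Each contributed unit returns 2.700 to the group, so the social optimum is full contribution by everyone: group total = 2.700 × 321 = 866.70.
Efficiency loss = (2.700 − 1) × 321 = 545.70.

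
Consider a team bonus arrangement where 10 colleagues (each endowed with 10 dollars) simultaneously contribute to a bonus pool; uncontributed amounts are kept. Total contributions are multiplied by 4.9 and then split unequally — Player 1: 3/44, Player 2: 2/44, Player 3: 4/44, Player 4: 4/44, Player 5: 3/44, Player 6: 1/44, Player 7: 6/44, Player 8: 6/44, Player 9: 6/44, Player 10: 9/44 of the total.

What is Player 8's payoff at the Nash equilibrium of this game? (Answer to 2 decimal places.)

For player j, contributing a unit is worthwhile iff 4.9 × (j's share) ≥ 1, i.e. iff j's share is at least 0.2041.
Only Player 10 (9/44) clears that bar, contributing 10; the remaining 9 contribute 0. Total contributed: 10.
Player 8 keeps 10 and receives 4.9 × 10 × 6/44 = 6.68 from the bonus pool, for a payoff of 16.68.

16.68 dollars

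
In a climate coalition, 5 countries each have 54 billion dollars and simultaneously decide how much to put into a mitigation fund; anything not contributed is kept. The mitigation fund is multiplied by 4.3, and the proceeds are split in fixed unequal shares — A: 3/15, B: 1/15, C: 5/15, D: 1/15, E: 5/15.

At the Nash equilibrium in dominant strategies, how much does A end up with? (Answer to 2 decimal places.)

146.88 billion dollars

Player j's private return per contributed unit is 4.3 × (j's share). Contributing is weakly dominant for j when that share is at least 1/4.3 = 0.2326, and contributing 0 is dominant otherwise.
C and E clear that bar, contributing 54 each; the remaining 3 contribute 0. Total contributed: 108.
A keeps 54 and receives 4.3 × 108 × 3/15 = 92.88 from the mitigation fund, for a payoff of 146.88.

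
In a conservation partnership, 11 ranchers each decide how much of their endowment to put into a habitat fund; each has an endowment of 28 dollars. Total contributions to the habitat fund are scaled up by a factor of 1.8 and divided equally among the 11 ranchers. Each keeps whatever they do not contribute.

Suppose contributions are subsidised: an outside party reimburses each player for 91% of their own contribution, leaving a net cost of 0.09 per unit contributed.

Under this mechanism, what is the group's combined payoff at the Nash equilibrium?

The effective private return per unit is now (1.8/11) / 0.09 = 1.8182 > 1, so every player's dominant strategy flips to full contribution.
So the Nash equilibrium is full contribution by all 11; the group earns 11 × (28 × 0.91 + 1.8 × 28) = 834.68.

834.68 dollars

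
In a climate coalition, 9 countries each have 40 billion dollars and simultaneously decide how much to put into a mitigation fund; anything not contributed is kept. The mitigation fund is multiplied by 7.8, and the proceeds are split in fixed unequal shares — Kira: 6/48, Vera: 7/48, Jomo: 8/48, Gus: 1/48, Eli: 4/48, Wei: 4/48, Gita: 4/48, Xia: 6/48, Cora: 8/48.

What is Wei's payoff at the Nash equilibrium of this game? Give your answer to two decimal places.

118.00 billion dollars

Player j's private return per contributed unit is 7.8 × (j's share). Contributing is weakly dominant for j when that share is at least 1/7.8 = 0.1282, and contributing 0 is dominant otherwise.
Vera, Jomo and Cora clear that bar, contributing 40 each; the remaining 6 contribute 0. Total contributed: 120.
Wei keeps 40 and receives 7.8 × 120 × 4/48 = 78.00 from the mitigation fund, for a payoff of 118.00.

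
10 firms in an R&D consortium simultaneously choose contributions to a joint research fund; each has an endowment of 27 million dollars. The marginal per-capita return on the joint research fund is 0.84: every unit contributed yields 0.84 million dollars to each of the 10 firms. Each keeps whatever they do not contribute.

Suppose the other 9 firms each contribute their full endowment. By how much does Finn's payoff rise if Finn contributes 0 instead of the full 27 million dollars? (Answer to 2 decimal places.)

4.32 million dollars

Switching from a contribution of 27 to 0 lets Finn keep an extra 27 million dollars, but lowers the joint research fund by 27, which costs Finn their own share of that drop: 0.84 × 27 = 22.68.
Net gain = 27 − 22.68 = 4.32. The private return per contributed unit (0.84) is below 1, so free-riding is indeed the best response regardless of what the others do.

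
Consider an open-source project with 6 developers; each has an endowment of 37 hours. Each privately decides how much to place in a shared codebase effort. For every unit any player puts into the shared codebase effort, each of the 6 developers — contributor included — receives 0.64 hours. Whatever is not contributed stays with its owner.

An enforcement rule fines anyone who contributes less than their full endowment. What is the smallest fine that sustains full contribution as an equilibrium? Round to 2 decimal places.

13.32 hours

Given the others contribute fully, the best deviation is to contribute 0 (any partial contribution still incurs the fine and gives up units whose private return 0.64 is below 1).
Deviating from 37 to 0 saves 37 hours but forfeits the deviator's share of the drop in the shared codebase effort: 0.64 × 37 = 23.68.
So the deviation gain is 37 − 23.68 = 13.32, and the fine must be at least 13.32 hours to wipe it out.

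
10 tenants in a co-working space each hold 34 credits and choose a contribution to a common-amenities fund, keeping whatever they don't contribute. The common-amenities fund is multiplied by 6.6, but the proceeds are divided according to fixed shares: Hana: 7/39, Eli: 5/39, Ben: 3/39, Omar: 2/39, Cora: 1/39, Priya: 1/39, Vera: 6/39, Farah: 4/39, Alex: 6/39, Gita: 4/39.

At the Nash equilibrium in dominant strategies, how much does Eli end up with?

A player with share s gets back 6.6·s per unit contributed, so full contribution is dominant for anyone with s > 1/6.6 = 0.1515 and zero contribution is dominant for anyone below.
Hana, Vera and Alex clear that bar, contributing 34 each; the remaining 7 contribute 0. Total contributed: 102.
Eli keeps 34 and receives 6.6 × 102 × 5/39 = 86.31 from the common-amenities fund, for a payoff of 120.31.

120.31 credits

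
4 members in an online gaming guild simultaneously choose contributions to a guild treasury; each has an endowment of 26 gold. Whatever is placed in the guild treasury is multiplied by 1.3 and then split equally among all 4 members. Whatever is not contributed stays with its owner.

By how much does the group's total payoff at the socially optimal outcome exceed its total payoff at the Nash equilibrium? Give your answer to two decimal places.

31.20 gold

Each contributed unit returns 1.3/4 = 0.3250 to its contributor — below 1 — so contributing 0 is dominant for every player. At the Nash equilibrium everyone keeps their 26, and the group total is 4 × 26 = 104.
Each contributed unit returns 1.300 to the group as a whole (0.3250 to each of 4 players), which exceeds 1, so the social optimum is full contribution: group total = 1.300 × 104 = 135.20.
Efficiency loss = 135.20 − 104 = 31.20.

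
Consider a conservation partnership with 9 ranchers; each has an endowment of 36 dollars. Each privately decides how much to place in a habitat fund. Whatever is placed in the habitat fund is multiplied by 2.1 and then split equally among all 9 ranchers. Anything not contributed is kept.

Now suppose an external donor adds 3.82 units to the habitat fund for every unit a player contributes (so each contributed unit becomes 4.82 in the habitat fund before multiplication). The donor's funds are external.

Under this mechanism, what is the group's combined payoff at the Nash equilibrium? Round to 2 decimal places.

3279.53 dollars

The effective private return per unit is now 2.1 × 4.82 / 9 = 1.1247 > 1, so every player's dominant strategy flips to full contribution.
At the Nash equilibrium everyone contributes 36. Group total payoff = 2.1 × 4.82 × 324 = 3279.53.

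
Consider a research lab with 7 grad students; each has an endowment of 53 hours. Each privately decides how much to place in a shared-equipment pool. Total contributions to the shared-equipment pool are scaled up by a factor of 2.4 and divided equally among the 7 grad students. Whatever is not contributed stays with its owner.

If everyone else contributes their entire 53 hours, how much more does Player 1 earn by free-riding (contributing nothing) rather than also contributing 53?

Switching from a contribution of 53 to 0 lets Player 1 keep an extra 53 hours, but lowers the shared-equipment pool by 53, which costs Player 1 their own share of that drop: 2.4/7 × 53 = 18.17.
Net gain = 53 − 18.17 = 34.83. The private return per contributed unit (0.3429) is below 1, so free-riding is indeed the best response regardless of what the others do.

34.83 hours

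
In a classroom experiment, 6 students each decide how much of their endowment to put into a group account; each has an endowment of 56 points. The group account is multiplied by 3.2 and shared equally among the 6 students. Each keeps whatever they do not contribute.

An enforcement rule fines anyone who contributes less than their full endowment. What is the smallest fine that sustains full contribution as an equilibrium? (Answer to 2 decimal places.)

Given the others contribute fully, the best deviation is to contribute 0 (any partial contribution still incurs the fine and gives up units whose private return 0.5333 is below 1).
Deviating from 56 to 0 saves 56 points but forfeits the deviator's share of the drop in the group account: 3.2/6 × 56 = 29.87.
So the deviation gain is 56 − 29.87 = 26.13, and the fine must be at least 26.13 points to wipe it out.

26.13 points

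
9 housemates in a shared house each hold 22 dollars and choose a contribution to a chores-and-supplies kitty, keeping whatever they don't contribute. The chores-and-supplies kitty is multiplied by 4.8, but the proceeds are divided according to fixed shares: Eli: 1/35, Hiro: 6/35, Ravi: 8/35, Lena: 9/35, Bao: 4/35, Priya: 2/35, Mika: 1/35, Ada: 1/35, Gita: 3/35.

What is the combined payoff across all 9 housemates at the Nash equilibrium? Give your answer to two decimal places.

365.20 dollars

For player j, contributing a unit is worthwhile iff 4.8 × (j's share) ≥ 1, i.e. iff j's share is at least 0.2083.
The shares above 0.2083 belong to Ravi and Lena, contributing 22 each; the remaining 7 contribute 0. Total contributed: 44.
The chores-and-supplies kitty pays out 4.8 × 44 = 211.20 in total (split across the unequal shares, but the aggregate is all that matters for the group sum).
The 7 free-riders keep 22 each, adding 154. Group total = 154 + 211.20 = 365.20.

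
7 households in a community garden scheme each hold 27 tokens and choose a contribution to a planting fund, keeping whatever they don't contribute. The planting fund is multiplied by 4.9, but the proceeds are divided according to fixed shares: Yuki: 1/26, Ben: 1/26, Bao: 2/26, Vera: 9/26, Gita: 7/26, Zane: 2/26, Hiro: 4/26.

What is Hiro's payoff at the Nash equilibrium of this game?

A player with share s gets back 4.9·s per unit contributed, so full contribution is dominant for anyone with s > 1/4.9 = 0.2041 and zero contribution is dominant for anyone below.
The shares above 0.2041 belong to Vera and Gita, contributing 27 each; the remaining 5 contribute 0. Total contributed: 54.
Hiro keeps 27 and receives 4.9 × 54 × 4/26 = 40.71 from the planting fund, for a payoff of 67.71.

67.71 tokens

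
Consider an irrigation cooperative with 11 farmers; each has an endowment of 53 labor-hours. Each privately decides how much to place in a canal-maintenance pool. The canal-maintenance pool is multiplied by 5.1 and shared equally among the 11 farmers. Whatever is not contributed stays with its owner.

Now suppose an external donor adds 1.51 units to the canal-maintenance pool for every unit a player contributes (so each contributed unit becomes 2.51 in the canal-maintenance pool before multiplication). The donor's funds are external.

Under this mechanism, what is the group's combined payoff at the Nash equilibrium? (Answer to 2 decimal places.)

7462.98 labor-hours

The effective private return per unit is now 5.1 × 2.51 / 11 = 1.1637 > 1, so every player's dominant strategy flips to full contribution.
So the Nash equilibrium is full contribution by all 11; the group earns 5.1 × 2.51 × 583 = 7462.98.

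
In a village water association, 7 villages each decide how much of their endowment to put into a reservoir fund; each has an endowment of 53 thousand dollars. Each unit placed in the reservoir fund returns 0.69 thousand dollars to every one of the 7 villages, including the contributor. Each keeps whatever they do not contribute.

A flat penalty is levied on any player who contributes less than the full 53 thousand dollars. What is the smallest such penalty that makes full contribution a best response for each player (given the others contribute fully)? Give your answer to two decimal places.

16.43 thousand dollars

Given the others contribute fully, the best deviation is to contribute 0 (any partial contribution still incurs the fine and gives up units whose private return 0.69 is below 1).
Deviating from 53 to 0 saves 53 thousand dollars but forfeits the deviator's share of the drop in the reservoir fund: 0.69 × 53 = 36.57.
So the deviation gain is 53 − 36.57 = 16.43, and the fine must be at least 16.43 thousand dollars to wipe it out.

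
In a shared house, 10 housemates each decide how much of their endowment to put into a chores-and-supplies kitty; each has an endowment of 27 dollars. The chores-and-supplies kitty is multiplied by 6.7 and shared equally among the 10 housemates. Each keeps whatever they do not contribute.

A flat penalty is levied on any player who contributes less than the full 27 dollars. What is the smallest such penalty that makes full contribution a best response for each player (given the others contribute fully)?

8.91 dollars

Given the others contribute fully, the best deviation is to contribute 0 (any partial contribution still incurs the fine and gives up units whose private return 0.6700 is below 1).
Deviating from 27 to 0 saves 27 dollars but forfeits the deviator's share of the drop in the chores-and-supplies kitty: 6.7/10 × 27 = 18.09.
So the deviation gain is 27 − 18.09 = 8.91, and the fine must be at least 8.91 dollars to wipe it out.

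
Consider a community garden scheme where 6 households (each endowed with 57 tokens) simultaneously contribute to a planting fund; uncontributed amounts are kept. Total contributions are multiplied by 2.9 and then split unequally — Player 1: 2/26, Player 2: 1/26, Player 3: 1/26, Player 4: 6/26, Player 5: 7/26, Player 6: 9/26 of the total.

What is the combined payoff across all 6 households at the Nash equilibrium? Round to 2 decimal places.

450.30 tokens

Each unit j contributes comes back to j as 2.9 × (j's share), so j prefers to contribute only if that share exceeds 1/2.9 = 0.3448; otherwise keeping the unit dominates.
The only share above 0.3448 is Player 6's 9/26, contributing 57; the remaining 5 contribute 0. Total contributed: 57.
The planting fund pays out 2.9 × 57 = 165.30 in total (split across the unequal shares, but the aggregate is all that matters for the group sum).
The 5 free-riders keep 57 each, adding 285. Group total = 285 + 165.30 = 450.30.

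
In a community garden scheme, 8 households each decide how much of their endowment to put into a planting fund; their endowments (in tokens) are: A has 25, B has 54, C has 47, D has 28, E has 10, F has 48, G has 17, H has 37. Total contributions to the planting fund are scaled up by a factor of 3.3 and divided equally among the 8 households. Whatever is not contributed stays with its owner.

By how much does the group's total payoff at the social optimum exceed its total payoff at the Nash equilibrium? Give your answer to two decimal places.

The private return per contributed unit is 3.3/8 = 0.4125 < 1 for every player regardless of endowment, so the Nash equilibrium is zero contribution and the group total is Σ E_j = 25 + 54 + 47 + 28 + 10 + 48 + 17 + 37 = 266.
Each contributed unit returns 3.300 to the group, so the social optimum is full contribution by everyone: group total = 3.300 × 266 = 877.80.
Efficiency loss = (3.300 − 1) × 266 = 611.80.

611.80 tokens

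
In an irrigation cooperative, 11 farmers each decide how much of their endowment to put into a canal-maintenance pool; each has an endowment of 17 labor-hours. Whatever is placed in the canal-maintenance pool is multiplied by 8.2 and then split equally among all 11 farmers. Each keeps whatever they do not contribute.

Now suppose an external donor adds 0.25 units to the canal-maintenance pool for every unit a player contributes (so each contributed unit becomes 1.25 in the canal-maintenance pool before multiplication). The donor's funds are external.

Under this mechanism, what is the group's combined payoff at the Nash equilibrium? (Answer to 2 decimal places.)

187.00 labor-hours

Even with the mechanism, each unit contributed returns only 8.2 × 1.25 / 11 = 0.9318 per unit of net cost, so contributing nothing is still dominant.
Everyone keeps their endowment and the group total is 11 × 17 = 187.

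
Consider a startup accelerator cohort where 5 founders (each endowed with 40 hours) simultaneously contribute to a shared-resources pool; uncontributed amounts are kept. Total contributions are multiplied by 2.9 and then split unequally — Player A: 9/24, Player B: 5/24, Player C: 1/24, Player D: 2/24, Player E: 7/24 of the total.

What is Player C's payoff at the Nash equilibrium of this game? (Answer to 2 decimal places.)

Player j's private return per contributed unit is 2.9 × (j's share). Contributing is weakly dominant for j when that share is at least 1/2.9 = 0.3448, and contributing 0 is dominant otherwise.
Only Player A (9/24) clears that bar, contributing 40; the remaining 4 contribute 0. Total contributed: 40.
Player C keeps 40 and receives 2.9 × 40 × 1/24 = 4.83 from the shared-resources pool, for a payoff of 44.83.

44.83 hours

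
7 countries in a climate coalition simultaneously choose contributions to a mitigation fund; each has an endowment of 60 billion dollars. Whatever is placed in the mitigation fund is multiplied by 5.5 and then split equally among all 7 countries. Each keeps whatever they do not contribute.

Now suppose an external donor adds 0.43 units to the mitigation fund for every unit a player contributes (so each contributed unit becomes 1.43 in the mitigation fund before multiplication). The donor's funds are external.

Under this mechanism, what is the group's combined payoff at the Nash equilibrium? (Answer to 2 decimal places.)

3303.30 billion dollars

The effective private return per unit is now 5.5 × 1.43 / 7 = 1.1236 > 1, so every player's dominant strategy flips to full contribution.
So the Nash equilibrium is full contribution by all 7; the group earns 5.5 × 1.43 × 420 = 3303.30.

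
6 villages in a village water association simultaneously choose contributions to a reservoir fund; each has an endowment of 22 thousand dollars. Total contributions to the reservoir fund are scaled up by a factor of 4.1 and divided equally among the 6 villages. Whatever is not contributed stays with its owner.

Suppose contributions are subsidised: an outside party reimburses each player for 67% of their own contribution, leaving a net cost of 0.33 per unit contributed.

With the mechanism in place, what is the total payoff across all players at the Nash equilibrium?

629.64 thousand dollars

Under the mechanism each unit contributed yields (4.1/6) / 0.33 = 2.0707 back to its contributor per unit of net cost, which exceeds 1, making full contribution the dominant choice for everyone.
So the Nash equilibrium is full contribution by all 6; the group earns 6 × (22 × 0.67 + 4.1 × 22) = 629.64.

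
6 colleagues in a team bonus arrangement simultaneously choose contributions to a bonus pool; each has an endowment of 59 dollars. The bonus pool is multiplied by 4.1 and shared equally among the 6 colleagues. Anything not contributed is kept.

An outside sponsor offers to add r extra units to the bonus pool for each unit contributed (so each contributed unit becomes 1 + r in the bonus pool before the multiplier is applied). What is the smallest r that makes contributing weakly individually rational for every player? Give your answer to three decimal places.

With matching at rate r, one contributed unit becomes (1 + r) in the bonus pool and returns 4.1 × (1 + r) / 6 to the contributor.
Setting this equal to 1: 1 + r = 6/4.1 = 1.4634.
So the minimum matching rate is r = 1.4634 − 1 = 0.463.

0.463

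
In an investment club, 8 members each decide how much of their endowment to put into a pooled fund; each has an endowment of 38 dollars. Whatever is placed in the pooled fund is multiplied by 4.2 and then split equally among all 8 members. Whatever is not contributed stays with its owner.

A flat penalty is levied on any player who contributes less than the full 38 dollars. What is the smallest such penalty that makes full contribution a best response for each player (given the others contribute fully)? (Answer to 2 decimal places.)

18.05 dollars

Given the others contribute fully, the best deviation is to contribute 0 (any partial contribution still incurs the fine and gives up units whose private return 0.5250 is below 1).
Deviating from 38 to 0 saves 38 dollars but forfeits the deviator's share of the drop in the pooled fund: 4.2/8 × 38 = 19.95.
So the deviation gain is 38 − 19.95 = 18.05, and the fine must be at least 18.05 dollars to wipe it out.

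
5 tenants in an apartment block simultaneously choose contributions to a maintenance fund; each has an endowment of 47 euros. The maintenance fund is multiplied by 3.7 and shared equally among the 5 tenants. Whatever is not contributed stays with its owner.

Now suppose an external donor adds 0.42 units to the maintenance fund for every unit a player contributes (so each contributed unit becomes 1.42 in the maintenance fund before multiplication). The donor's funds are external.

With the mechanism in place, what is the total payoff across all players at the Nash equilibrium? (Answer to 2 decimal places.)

The effective private return per unit is now 3.7 × 1.42 / 5 = 1.0508 > 1, so every player's dominant strategy flips to full contribution.
So the Nash equilibrium is full contribution by all 5; the group earns 3.7 × 1.42 × 235 = 1234.69.

1234.69 euros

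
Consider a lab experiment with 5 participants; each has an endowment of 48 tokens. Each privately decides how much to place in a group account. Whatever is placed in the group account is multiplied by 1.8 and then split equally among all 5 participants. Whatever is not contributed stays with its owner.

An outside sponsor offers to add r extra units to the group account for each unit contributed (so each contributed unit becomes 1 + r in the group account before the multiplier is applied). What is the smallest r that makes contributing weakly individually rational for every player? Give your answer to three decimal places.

1.778

With matching at rate r, one contributed unit becomes (1 + r) in the group account and returns 1.8 × (1 + r) / 5 to the contributor.
Setting this equal to 1: 1 + r = 5/1.8 = 2.7778.
So the minimum matching rate is r = 2.7778 − 1 = 1.778.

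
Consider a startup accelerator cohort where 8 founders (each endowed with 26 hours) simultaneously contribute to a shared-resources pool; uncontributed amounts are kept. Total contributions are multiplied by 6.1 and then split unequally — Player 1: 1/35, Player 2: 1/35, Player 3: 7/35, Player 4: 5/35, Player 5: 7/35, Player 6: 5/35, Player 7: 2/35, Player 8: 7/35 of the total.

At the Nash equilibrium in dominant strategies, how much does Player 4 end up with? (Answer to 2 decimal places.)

93.97 hours

Each unit j contributes comes back to j as 6.1 × (j's share), so j prefers to contribute only if that share exceeds 1/6.1 = 0.1639; otherwise keeping the unit dominates.
Player 3, Player 5 and Player 8 clear that bar, contributing 26 each; the remaining 5 contribute 0. Total contributed: 78.
Player 4 keeps 26 and receives 6.1 × 78 × 5/35 = 67.97 from the shared-resources pool, for a payoff of 93.97.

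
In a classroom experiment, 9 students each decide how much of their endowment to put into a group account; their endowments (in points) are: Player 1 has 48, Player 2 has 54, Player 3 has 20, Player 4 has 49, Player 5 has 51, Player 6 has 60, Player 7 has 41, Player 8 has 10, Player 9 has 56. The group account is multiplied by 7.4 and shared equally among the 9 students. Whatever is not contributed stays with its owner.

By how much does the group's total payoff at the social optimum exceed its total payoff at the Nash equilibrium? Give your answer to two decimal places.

2489.60 points

The private return per contributed unit is 7.4/9 = 0.8222 < 1 for every player regardless of endowment, so the Nash equilibrium is zero contribution and the group total is Σ E_j = 48 + 54 + 20 + 49 + 51 + 60 + 41 + 10 + 56 = 389.
Each contributed unit returns 7.400 to the group, so the social optimum is full contribution by everyone: group total = 7.400 × 389 = 2878.60.
Efficiency loss = (7.400 − 1) × 389 = 2489.60.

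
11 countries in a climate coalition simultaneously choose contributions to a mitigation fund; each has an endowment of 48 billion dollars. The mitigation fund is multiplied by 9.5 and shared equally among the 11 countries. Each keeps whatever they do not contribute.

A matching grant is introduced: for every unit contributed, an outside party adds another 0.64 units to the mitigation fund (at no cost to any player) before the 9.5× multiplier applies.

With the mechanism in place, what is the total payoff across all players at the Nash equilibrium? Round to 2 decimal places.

With the mechanism, a contributed unit returns 9.5 × 1.64 / 11 = 1.4164 per unit of net cost to the contributor — now above 1 — so contributing fully is weakly dominant for every player.
So the Nash equilibrium is full contribution by all 11; the group earns 9.5 × 1.64 × 528 = 8226.24.

8226.24 billion dollars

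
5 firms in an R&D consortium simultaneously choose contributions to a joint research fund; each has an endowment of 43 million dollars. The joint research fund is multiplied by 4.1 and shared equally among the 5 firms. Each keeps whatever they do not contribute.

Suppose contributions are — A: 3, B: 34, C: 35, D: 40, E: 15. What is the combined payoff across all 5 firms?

608.70 million dollars

Total contributed: 3 + 34 + 35 + 40 + 15 = 127; total kept: 5 × 43 − 127 = 88.
The joint research fund pays out 4.1 × 127 = 520.70 in aggregate.
Group total = 88 + 520.70 = 608.70.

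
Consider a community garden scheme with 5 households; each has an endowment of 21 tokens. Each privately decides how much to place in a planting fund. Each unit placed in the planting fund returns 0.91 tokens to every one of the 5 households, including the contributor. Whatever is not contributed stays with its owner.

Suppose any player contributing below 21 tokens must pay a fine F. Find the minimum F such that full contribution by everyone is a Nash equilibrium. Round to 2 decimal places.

1.89 tokens

Given the others contribute fully, the best deviation is to contribute 0 (any partial contribution still incurs the fine and gives up units whose private return 0.91 is below 1).
Deviating from 21 to 0 saves 21 tokens but forfeits the deviator's share of the drop in the planting fund: 0.91 × 21 = 19.11.
So the deviation gain is 21 − 19.11 = 1.89, and the fine must be at least 1.89 tokens to wipe it out.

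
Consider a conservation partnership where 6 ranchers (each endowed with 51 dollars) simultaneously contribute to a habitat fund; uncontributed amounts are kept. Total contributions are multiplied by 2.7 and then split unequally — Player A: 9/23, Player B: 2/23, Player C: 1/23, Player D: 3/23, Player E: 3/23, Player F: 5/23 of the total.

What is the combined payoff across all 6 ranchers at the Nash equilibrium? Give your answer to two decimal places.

392.70 dollars

Each unit j contributes comes back to j as 2.7 × (j's share), so j prefers to contribute only if that share exceeds 1/2.7 = 0.3704; otherwise keeping the unit dominates.
Only Player A (9/23) clears that bar, contributing 51; the remaining 5 contribute 0. Total contributed: 51.
The habitat fund pays out 2.7 × 51 = 137.70 in total (split across the unequal shares, but the aggregate is all that matters for the group sum).
The 5 free-riders keep 51 each, adding 255. Group total = 255 + 137.70 = 392.70.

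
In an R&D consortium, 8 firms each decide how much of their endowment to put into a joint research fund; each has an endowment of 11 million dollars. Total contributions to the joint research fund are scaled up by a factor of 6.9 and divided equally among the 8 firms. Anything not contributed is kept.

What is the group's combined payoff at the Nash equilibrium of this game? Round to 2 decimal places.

Each contributed unit returns 6.9/8 = 0.8625 to its contributor — below 1 — so contributing 0 is dominant for every player. At the Nash equilibrium everyone keeps their 11, and the group total is 8 × 11 = 88.

88.00 million dollars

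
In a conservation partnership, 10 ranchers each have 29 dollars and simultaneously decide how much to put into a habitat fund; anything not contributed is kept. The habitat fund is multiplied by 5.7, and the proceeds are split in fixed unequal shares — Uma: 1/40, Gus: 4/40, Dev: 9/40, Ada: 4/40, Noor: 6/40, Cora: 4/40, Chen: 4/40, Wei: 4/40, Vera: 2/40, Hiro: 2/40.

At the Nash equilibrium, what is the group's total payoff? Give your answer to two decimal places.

426.30 dollars

For player j, contributing a unit is worthwhile iff 5.7 × (j's share) ≥ 1, i.e. iff j's share is at least 0.1754.
Only Dev (9/40) clears that bar, contributing 29; the remaining 9 contribute 0. Total contributed: 29.
The habitat fund pays out 5.7 × 29 = 165.30 in total (split across the unequal shares, but the aggregate is all that matters for the group sum).
The 9 free-riders keep 29 each, adding 261. Group total = 261 + 165.30 = 426.30.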